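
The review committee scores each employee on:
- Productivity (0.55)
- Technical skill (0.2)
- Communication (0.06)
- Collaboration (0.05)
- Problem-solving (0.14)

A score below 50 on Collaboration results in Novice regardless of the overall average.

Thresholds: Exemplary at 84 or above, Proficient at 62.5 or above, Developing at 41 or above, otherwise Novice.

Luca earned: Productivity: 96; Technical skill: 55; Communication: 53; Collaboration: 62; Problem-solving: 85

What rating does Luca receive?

Collaboration score 62 ≥ 50: minimum met.
Weighted total:
  Productivity 96 × 0.55 = 52.8
  Technical skill 55 × 0.2 = 11
  Communication 53 × 0.06 = 3.18
  Collaboration 62 × 0.05 = 3.1
  Problem-solving 85 × 0.14 = 11.9
Sum = 81.98
81.98 is ≥ 62.5 and < 84 → Proficient

Proficient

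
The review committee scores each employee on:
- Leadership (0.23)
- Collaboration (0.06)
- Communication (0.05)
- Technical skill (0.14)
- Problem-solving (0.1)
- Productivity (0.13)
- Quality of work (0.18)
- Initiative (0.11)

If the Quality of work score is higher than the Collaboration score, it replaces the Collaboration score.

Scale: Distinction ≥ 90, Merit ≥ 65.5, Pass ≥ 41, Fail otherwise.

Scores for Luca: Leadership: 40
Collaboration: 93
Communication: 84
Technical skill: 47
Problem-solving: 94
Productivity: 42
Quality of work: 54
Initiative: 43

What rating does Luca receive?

Pass

Quality of work (54) ≤ Collaboration (93), so Collaboration stays at 93.
Weighted total:
  Leadership 40 × 0.23 = 9.2
  Collaboration 93 × 0.06 = 5.58
  Communication 84 × 0.05 = 4.2
  Technical skill 47 × 0.14 = 6.58
  Problem-solving 94 × 0.1 = 9.4
  Productivity 42 × 0.13 = 5.46
  Quality of work 54 × 0.18 = 9.72
  Initiative 43 × 0.11 = 4.73
Sum = 54.87
54.87 is ≥ 41 and < 65.5 → Pass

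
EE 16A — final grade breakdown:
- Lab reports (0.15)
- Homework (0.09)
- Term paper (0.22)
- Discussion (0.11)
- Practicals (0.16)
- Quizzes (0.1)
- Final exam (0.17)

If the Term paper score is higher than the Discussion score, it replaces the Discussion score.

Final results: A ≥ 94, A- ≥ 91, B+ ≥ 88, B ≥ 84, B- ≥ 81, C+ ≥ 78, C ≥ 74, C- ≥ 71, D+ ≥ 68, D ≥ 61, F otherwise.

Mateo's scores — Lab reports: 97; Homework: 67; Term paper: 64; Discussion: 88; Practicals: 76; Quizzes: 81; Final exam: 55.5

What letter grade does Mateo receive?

Term paper (64) ≤ Discussion (88), so Discussion stays at 88.
Weighted total:
  Lab reports 97 × 0.15 = 14.55
  Homework 67 × 0.09 = 6.03
  Term paper 64 × 0.22 = 14.08
  Discussion 88 × 0.11 = 9.68
  Practicals 76 × 0.16 = 12.16
  Quizzes 81 × 0.1 = 8.1
  Final exam 55.5 × 0.17 = 9.435
Sum = 74.035
74.035 is ≥ 74 and < 78 → C

C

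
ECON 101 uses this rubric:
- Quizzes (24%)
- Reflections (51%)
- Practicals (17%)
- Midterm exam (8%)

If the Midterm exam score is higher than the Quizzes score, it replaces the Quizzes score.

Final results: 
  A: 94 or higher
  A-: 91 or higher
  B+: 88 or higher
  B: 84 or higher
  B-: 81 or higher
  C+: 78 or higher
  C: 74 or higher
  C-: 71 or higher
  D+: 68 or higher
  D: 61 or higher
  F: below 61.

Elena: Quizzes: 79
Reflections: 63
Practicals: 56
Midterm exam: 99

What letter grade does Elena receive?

C-

Midterm exam (99) > Quizzes (79), so Quizzes counts as 99.
Weighted total:
  Quizzes 99 × 0.24 = 23.76
  Reflections 63 × 0.51 = 32.13
  Practicals 56 × 0.17 = 9.52
  Midterm exam 99 × 0.08 = 7.92
Sum = 73.33
73.33 is ≥ 71 and < 74 → C-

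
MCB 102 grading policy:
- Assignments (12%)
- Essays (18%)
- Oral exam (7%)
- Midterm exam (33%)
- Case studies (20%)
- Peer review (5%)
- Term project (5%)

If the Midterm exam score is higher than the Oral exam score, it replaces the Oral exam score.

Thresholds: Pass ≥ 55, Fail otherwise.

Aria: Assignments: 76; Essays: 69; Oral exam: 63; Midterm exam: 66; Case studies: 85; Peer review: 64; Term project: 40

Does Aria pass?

Midterm exam (66) > Oral exam (63), so Oral exam counts as 66.
Weighted total:
  Assignments 76 × 0.12 = 9.12
  Essays 69 × 0.18 = 12.42
  Oral exam 66 × 0.07 = 4.62
  Midterm exam 66 × 0.33 = 21.78
  Case studies 85 × 0.2 = 17
  Peer review 64 × 0.05 = 3.2
  Term project 40 × 0.05 = 2
Sum = 70.14
70.14 ≥ 55 → Pass

Pass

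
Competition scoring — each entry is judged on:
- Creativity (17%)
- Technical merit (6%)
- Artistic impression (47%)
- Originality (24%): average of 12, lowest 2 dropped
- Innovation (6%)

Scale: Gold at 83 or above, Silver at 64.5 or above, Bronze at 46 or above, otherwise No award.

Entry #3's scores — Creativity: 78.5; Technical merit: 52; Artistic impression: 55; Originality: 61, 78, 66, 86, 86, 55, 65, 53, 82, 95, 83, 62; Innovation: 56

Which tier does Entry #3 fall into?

Originality: drop 53, 55 → average of remaining 10 = 764/10 = 76.4
Weighted total:
  Creativity 78.5 × 0.17 = 13.345
  Technical merit 52 × 0.06 = 3.12
  Artistic impression 55 × 0.47 = 25.85
  Originality 76.4 × 0.24 = 18.336
  Innovation 56 × 0.06 = 3.36
Sum = 64.011
64.011 is ≥ 46 and < 64.5 → Bronze

Bronze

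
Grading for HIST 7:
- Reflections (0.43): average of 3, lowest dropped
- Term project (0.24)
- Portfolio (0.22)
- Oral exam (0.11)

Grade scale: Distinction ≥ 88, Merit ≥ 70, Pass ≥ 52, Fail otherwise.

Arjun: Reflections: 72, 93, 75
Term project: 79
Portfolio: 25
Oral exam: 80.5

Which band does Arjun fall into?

Pass

Reflections: drop 72 → average of remaining 2 = 168/2 = 84
Weighted total:
  Reflections 84 × 0.43 = 36.12
  Term project 79 × 0.24 = 18.96
  Portfolio 25 × 0.22 = 5.5
  Oral exam 80.5 × 0.11 = 8.855
Sum = 69.435
69.435 is ≥ 52 and < 70 → Pass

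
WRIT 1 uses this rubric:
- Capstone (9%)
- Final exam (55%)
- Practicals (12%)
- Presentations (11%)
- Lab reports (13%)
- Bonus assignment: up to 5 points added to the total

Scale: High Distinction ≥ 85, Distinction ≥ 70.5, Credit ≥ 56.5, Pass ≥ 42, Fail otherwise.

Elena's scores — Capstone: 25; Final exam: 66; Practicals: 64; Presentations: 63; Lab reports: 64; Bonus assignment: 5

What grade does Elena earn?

Weighted total:
  Capstone 25 × 0.09 = 2.25
  Final exam 66 × 0.55 = 36.3
  Practicals 64 × 0.12 = 7.68
  Presentations 63 × 0.11 = 6.93
  Lab reports 64 × 0.13 = 8.32
Sum = 61.48
Bonus assignment: 61.48 + 5 = 66.48
66.48 is ≥ 56.5 and < 70.5 → Credit

Credit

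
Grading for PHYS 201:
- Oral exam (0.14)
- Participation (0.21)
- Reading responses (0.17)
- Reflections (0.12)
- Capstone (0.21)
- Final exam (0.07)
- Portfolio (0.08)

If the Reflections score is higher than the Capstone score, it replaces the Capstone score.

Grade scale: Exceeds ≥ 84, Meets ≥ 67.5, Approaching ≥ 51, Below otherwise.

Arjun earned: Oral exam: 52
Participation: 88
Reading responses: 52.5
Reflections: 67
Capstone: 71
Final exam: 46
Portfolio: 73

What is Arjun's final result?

Reflections (67) ≤ Capstone (71), so Capstone stays at 71.
Weighted total:
  Oral exam 52 × 0.14 = 7.28
  Participation 88 × 0.21 = 18.48
  Reading responses 52.5 × 0.17 = 8.925
  Reflections 67 × 0.12 = 8.04
  Capstone 71 × 0.21 = 14.91
  Final exam 46 × 0.07 = 3.22
  Portfolio 73 × 0.08 = 5.84
Sum = 66.695
66.695 is ≥ 51 and < 67.5 → Approaching

Approaching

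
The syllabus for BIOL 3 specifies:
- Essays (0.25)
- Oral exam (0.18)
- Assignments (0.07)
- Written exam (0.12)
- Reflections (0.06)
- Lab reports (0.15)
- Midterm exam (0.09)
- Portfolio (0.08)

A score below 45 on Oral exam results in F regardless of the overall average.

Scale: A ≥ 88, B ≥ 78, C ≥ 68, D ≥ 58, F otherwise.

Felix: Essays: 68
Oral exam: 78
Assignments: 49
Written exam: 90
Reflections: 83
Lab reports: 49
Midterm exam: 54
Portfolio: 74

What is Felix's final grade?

C

Oral exam score 78 ≥ 45: minimum met.
Weighted total:
  Essays 68 × 0.25 = 17
  Oral exam 78 × 0.18 = 14.04
  Assignments 49 × 0.07 = 3.43
  Written exam 90 × 0.12 = 10.8
  Reflections 83 × 0.06 = 4.98
  Lab reports 49 × 0.15 = 7.35
  Midterm exam 54 × 0.09 = 4.86
  Portfolio 74 × 0.08 = 5.92
Sum = 68.38
68.38 is ≥ 68 and < 78 → C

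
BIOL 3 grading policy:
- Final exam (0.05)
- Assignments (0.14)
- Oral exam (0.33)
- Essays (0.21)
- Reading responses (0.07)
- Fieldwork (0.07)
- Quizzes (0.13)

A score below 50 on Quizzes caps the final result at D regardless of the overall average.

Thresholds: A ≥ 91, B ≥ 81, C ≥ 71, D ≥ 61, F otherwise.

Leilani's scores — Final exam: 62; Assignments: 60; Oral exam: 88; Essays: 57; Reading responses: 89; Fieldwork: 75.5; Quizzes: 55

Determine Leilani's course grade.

C

Quizzes score 55 ≥ 50: minimum met.
Weighted total:
  Final exam 62 × 0.05 = 3.1
  Assignments 60 × 0.14 = 8.4
  Oral exam 88 × 0.33 = 29.04
  Essays 57 × 0.21 = 11.97
  Reading responses 89 × 0.07 = 6.23
  Fieldwork 75.5 × 0.07 = 5.285
  Quizzes 55 × 0.13 = 7.15
Sum = 71.175
71.175 is ≥ 71 and < 81 → C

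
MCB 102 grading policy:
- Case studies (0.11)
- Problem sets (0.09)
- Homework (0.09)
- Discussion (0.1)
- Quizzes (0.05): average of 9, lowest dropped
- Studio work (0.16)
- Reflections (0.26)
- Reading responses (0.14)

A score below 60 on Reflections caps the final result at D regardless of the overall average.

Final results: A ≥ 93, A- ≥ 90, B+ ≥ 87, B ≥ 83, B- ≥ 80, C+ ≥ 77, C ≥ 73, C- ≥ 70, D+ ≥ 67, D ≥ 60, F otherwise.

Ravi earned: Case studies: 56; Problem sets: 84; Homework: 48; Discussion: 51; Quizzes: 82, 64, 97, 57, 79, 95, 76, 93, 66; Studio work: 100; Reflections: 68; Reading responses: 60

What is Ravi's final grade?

Quizzes: drop 57 → average of remaining 8 = 652/8 = 81.5
Reflections score 68 ≥ 60: minimum met.
Weighted total:
  Case studies 56 × 0.11 = 6.16
  Problem sets 84 × 0.09 = 7.56
  Homework 48 × 0.09 = 4.32
  Discussion 51 × 0.1 = 5.1
  Quizzes 81.5 × 0.05 = 4.075
  Studio work 100 × 0.16 = 16
  Reflections 68 × 0.26 = 17.68
  Reading responses 60 × 0.14 = 8.4
Sum = 69.295
69.295 is ≥ 67 and < 70 → D+

D+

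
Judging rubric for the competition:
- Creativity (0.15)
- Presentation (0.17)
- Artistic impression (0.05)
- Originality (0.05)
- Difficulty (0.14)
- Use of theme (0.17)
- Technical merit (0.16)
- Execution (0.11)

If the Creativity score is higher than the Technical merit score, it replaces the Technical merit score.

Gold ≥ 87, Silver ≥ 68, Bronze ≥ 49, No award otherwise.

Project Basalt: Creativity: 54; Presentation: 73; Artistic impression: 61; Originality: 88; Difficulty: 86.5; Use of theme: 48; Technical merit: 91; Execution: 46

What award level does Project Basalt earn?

Creativity (54) ≤ Technical merit (91), so Technical merit stays at 91.
Weighted total:
  Creativity 54 × 0.15 = 8.1
  Presentation 73 × 0.17 = 12.41
  Artistic impression 61 × 0.05 = 3.05
  Originality 88 × 0.05 = 4.4
  Difficulty 86.5 × 0.14 = 12.11
  Use of theme 48 × 0.17 = 8.16
  Technical merit 91 × 0.16 = 14.56
  Execution 46 × 0.11 = 5.06
Sum = 67.85
67.85 is ≥ 49 and < 68 → Bronze

Bronze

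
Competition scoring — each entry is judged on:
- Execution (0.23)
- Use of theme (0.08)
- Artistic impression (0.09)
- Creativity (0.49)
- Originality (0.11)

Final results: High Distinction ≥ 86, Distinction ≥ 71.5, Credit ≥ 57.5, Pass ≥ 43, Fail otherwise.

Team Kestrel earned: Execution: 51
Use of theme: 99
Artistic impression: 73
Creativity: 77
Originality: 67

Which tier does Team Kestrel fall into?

Weighted total:
  Execution 51 × 0.23 = 11.73
  Use of theme 99 × 0.08 = 7.92
  Artistic impression 73 × 0.09 = 6.57
  Creativity 77 × 0.49 = 37.73
  Originality 67 × 0.11 = 7.37
Sum = 71.32
71.32 is ≥ 57.5 and < 71.5 → Credit

Credit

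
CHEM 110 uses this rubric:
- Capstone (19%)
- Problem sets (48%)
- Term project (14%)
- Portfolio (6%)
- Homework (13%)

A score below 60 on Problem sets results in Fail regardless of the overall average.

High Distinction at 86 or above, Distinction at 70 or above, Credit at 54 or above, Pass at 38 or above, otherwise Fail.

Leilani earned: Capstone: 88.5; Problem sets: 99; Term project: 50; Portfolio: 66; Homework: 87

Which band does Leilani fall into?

Problem sets score 99 ≥ 60: minimum met.
Weighted total:
  Capstone 88.5 × 0.19 = 16.815
  Problem sets 99 × 0.48 = 47.52
  Term project 50 × 0.14 = 7
  Portfolio 66 × 0.06 = 3.96
  Homework 87 × 0.13 = 11.31
Sum = 86.605
86.605 ≥ 86 → High Distinction

High Distinction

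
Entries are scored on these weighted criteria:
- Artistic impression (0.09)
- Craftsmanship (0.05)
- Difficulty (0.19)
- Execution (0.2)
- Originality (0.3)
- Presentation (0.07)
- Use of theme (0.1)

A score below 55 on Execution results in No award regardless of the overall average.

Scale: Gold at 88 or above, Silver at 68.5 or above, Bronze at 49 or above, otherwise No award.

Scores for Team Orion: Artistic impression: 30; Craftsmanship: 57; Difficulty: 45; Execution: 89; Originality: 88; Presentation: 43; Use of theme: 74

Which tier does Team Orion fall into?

Execution score 89 ≥ 55: minimum met.
Weighted total:
  Artistic impression 30 × 0.09 = 2.7
  Craftsmanship 57 × 0.05 = 2.85
  Difficulty 45 × 0.19 = 8.55
  Execution 89 × 0.2 = 17.8
  Originality 88 × 0.3 = 26.4
  Presentation 43 × 0.07 = 3.01
  Use of theme 74 × 0.1 = 7.4
Sum = 68.71
68.71 is ≥ 68.5 and < 88 → Silver

Silver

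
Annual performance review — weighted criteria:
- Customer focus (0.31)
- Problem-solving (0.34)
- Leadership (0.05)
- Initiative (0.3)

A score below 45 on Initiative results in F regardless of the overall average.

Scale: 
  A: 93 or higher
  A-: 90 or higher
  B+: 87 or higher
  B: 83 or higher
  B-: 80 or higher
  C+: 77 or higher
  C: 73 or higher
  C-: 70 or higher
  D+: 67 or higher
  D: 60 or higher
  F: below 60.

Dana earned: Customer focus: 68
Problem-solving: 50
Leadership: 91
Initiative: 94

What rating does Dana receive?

Initiative score 94 ≥ 45: minimum met.
Weighted total:
  Customer focus 68 × 0.31 = 21.08
  Problem-solving 50 × 0.34 = 17
  Leadership 91 × 0.05 = 4.55
  Initiative 94 × 0.3 = 28.2
Sum = 70.83
70.83 is ≥ 70 and < 73 → C-

C-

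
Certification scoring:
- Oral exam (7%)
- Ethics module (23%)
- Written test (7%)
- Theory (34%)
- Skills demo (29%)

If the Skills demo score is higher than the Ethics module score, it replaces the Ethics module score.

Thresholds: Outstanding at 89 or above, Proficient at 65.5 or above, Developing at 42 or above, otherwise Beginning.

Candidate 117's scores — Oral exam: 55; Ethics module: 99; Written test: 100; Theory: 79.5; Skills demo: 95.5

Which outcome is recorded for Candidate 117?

Proficient

Skills demo (95.5) ≤ Ethics module (99), so Ethics module stays at 99.
Weighted total:
  Oral exam 55 × 0.07 = 3.85
  Ethics module 99 × 0.23 = 22.77
  Written test 100 × 0.07 = 7
  Theory 79.5 × 0.34 = 27.03
  Skills demo 95.5 × 0.29 = 27.695
Sum = 88.345
88.345 is ≥ 65.5 and < 89 → Proficient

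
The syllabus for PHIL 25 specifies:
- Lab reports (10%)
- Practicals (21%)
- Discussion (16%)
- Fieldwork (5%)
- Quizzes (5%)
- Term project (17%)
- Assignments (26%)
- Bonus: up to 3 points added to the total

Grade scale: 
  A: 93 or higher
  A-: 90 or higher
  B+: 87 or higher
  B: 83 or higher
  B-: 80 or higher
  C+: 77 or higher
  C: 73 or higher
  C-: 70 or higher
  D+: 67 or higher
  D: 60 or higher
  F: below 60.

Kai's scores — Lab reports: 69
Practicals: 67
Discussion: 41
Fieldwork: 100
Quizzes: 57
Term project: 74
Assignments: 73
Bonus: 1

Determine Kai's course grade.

Weighted total:
  Lab reports 69 × 0.1 = 6.9
  Practicals 67 × 0.21 = 14.07
  Discussion 41 × 0.16 = 6.56
  Fieldwork 100 × 0.05 = 5
  Quizzes 57 × 0.05 = 2.85
  Term project 74 × 0.17 = 12.58
  Assignments 73 × 0.26 = 18.98
Sum = 66.94
Bonus: 66.94 + 1 = 67.94
67.94 is ≥ 67 and < 70 → D+

D+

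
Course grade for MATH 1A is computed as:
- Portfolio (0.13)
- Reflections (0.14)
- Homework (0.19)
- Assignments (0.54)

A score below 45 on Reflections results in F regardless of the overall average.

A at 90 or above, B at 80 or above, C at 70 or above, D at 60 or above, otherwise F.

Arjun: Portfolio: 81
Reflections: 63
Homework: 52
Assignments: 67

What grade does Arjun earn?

D

Reflections score 63 ≥ 45: minimum met.
Weighted total:
  Portfolio 81 × 0.13 = 10.53
  Reflections 63 × 0.14 = 8.82
  Homework 52 × 0.19 = 9.88
  Assignments 67 × 0.54 = 36.18
Sum = 65.41
65.41 is ≥ 60 and < 70 → D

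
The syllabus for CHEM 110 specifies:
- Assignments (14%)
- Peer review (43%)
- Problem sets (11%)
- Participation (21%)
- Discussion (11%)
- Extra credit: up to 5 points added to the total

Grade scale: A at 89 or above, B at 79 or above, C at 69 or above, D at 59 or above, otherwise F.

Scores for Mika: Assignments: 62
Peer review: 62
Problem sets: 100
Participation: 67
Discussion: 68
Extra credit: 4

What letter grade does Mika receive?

C

Weighted total:
  Assignments 62 × 0.14 = 8.68
  Peer review 62 × 0.43 = 26.66
  Problem sets 100 × 0.11 = 11
  Participation 67 × 0.21 = 14.07
  Discussion 68 × 0.11 = 7.48
Sum = 67.89
Extra credit: 67.89 + 4 = 71.89
71.89 is ≥ 69 and < 79 → C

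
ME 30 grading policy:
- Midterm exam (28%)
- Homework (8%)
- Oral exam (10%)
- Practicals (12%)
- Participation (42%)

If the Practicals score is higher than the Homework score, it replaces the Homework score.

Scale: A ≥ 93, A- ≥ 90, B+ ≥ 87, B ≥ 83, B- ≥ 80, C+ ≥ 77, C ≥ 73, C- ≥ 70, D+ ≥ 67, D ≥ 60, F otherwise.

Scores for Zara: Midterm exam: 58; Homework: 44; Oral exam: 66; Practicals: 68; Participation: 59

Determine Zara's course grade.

D

Practicals (68) > Homework (44), so Homework counts as 68.
Weighted total:
  Midterm exam 58 × 0.28 = 16.24
  Homework 68 × 0.08 = 5.44
  Oral exam 66 × 0.1 = 6.6
  Practicals 68 × 0.12 = 8.16
  Participation 59 × 0.42 = 24.78
Sum = 61.22
61.22 is ≥ 60 and < 67 → D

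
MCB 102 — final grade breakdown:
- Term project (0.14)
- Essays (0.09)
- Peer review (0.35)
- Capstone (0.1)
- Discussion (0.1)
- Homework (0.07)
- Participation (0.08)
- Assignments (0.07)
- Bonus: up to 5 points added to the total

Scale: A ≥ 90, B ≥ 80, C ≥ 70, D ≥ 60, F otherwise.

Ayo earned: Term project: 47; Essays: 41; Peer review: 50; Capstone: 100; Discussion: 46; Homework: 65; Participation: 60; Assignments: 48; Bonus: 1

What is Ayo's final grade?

F

Weighted total:
  Term project 47 × 0.14 = 6.58
  Essays 41 × 0.09 = 3.69
  Peer review 50 × 0.35 = 17.5
  Capstone 100 × 0.1 = 10
  Discussion 46 × 0.1 = 4.6
  Homework 65 × 0.07 = 4.55
  Participation 60 × 0.08 = 4.8
  Assignments 48 × 0.07 = 3.36
Sum = 55.08
Bonus: 55.08 + 1 = 56.08
56.08 < 60 → F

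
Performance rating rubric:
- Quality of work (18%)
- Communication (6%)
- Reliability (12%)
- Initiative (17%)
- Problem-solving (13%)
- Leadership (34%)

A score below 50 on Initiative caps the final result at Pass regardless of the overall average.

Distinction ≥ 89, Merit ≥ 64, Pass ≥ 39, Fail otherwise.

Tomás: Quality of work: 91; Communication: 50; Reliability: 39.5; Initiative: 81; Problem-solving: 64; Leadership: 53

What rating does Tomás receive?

Merit

Initiative score 81 ≥ 50: minimum met.
Weighted total:
  Quality of work 91 × 0.18 = 16.38
  Communication 50 × 0.06 = 3
  Reliability 39.5 × 0.12 = 4.74
  Initiative 81 × 0.17 = 13.77
  Problem-solving 64 × 0.13 = 8.32
  Leadership 53 × 0.34 = 18.02
Sum = 64.23
64.23 is ≥ 64 and < 89 → Merit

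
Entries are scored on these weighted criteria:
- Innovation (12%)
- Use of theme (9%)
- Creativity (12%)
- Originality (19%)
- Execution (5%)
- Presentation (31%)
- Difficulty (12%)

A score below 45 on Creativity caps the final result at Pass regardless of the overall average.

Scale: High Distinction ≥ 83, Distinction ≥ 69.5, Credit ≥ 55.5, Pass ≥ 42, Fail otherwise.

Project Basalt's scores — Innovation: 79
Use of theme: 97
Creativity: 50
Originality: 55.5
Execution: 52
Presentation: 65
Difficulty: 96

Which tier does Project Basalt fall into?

Creativity score 50 ≥ 45: minimum met.
Weighted total:
  Innovation 79 × 0.12 = 9.48
  Use of theme 97 × 0.09 = 8.73
  Creativity 50 × 0.12 = 6
  Originality 55.5 × 0.19 = 10.545
  Execution 52 × 0.05 = 2.6
  Presentation 65 × 0.31 = 20.15
  Difficulty 96 × 0.12 = 11.52
Sum = 69.025
69.025 is ≥ 55.5 and < 69.5 → Credit

Credit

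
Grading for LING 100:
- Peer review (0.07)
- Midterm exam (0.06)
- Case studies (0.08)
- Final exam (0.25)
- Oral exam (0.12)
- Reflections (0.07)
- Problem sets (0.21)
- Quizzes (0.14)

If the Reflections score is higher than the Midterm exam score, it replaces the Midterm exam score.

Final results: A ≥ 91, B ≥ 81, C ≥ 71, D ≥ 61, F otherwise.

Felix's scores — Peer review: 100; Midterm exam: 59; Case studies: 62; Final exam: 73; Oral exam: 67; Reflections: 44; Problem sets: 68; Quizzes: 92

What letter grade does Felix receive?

Reflections (44) ≤ Midterm exam (59), so Midterm exam stays at 59.
Weighted total:
  Peer review 100 × 0.07 = 7
  Midterm exam 59 × 0.06 = 3.54
  Case studies 62 × 0.08 = 4.96
  Final exam 73 × 0.25 = 18.25
  Oral exam 67 × 0.12 = 8.04
  Reflections 44 × 0.07 = 3.08
  Problem sets 68 × 0.21 = 14.28
  Quizzes 92 × 0.14 = 12.88
Sum = 72.03
72.03 is ≥ 71 and < 81 → C

C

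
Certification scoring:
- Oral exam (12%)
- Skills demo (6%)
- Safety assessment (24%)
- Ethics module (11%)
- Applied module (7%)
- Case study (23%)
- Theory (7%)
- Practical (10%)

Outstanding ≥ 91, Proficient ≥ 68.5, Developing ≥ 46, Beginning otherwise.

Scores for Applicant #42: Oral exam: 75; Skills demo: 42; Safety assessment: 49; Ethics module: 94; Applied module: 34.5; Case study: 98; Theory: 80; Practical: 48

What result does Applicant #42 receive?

Proficient

Weighted total:
  Oral exam 75 × 0.12 = 9
  Skills demo 42 × 0.06 = 2.52
  Safety assessment 49 × 0.24 = 11.76
  Ethics module 94 × 0.11 = 10.34
  Applied module 34.5 × 0.07 = 2.415
  Case study 98 × 0.23 = 22.54
  Theory 80 × 0.07 = 5.6
  Practical 48 × 0.1 = 4.8
Sum = 68.975
68.975 is ≥ 68.5 and < 91 → Proficient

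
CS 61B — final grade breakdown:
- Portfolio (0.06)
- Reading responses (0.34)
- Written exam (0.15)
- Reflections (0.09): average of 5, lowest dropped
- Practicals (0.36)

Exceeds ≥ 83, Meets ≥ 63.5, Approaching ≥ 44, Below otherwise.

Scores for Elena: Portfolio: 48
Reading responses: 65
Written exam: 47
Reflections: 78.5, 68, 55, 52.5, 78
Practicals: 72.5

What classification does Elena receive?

Reflections: drop 52.5 → average of remaining 4 = 279.5/4 = 69.875
Weighted total:
  Portfolio 48 × 0.06 = 2.88
  Reading responses 65 × 0.34 = 22.1
  Written exam 47 × 0.15 = 7.05
  Reflections 69.875 × 0.09 = 6.28875
  Practicals 72.5 × 0.36 = 26.1
Sum = 64.41875
64.41875 is ≥ 63.5 and < 83 → Meets

Meets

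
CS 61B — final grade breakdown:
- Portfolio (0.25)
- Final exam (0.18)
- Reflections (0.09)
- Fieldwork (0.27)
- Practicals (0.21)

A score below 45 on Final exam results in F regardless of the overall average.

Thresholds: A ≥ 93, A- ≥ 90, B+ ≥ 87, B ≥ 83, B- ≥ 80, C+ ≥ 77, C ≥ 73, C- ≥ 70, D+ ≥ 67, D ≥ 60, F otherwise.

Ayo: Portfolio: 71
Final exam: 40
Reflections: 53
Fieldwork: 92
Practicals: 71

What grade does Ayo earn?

F

Final exam score 40 < 45: minimum not met.
Weighted total:
  Portfolio 71 × 0.25 = 17.75
  Final exam 40 × 0.18 = 7.2
  Reflections 53 × 0.09 = 4.77
  Fieldwork 92 × 0.27 = 24.84
  Practicals 71 × 0.21 = 14.91
Sum = 69.47
Because the Final exam minimum was not met, the result is F.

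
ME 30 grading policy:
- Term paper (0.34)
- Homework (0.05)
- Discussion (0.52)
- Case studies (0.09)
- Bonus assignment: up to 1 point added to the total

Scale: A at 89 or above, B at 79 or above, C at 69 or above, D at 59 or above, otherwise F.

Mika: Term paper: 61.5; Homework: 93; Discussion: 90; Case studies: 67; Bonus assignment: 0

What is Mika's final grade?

Weighted total:
  Term paper 61.5 × 0.34 = 20.91
  Homework 93 × 0.05 = 4.65
  Discussion 90 × 0.52 = 46.8
  Case studies 67 × 0.09 = 6.03
Sum = 78.39
Bonus assignment: 78.39 + 0 = 78.39
78.39 is ≥ 69 and < 79 → C

C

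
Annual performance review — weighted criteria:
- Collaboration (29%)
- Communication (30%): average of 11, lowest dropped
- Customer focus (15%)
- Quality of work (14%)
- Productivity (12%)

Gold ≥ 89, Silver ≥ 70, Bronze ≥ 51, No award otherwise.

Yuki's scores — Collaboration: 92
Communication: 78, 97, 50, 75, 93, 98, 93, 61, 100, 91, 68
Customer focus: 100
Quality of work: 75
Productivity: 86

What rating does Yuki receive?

Communication: drop 50 → average of remaining 10 = 854/10 = 85.4
Weighted total:
  Collaboration 92 × 0.29 = 26.68
  Communication 85.4 × 0.3 = 25.62
  Customer focus 100 × 0.15 = 15
  Quality of work 75 × 0.14 = 10.5
  Productivity 86 × 0.12 = 10.32
Sum = 88.12
88.12 is ≥ 70 and < 89 → Silver

Silver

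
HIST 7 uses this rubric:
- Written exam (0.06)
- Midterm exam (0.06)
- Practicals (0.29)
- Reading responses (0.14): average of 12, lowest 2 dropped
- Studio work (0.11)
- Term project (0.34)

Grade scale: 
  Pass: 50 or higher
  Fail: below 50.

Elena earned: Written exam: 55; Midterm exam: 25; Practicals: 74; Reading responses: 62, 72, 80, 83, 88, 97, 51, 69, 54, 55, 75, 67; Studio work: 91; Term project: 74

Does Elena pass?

Reading responses: drop 51, 54 → average of remaining 10 = 748/10 = 74.8
Weighted total:
  Written exam 55 × 0.06 = 3.3
  Midterm exam 25 × 0.06 = 1.5
  Practicals 74 × 0.29 = 21.46
  Reading responses 74.8 × 0.14 = 10.472
  Studio work 91 × 0.11 = 10.01
  Term project 74 × 0.34 = 25.16
Sum = 71.902
71.902 ≥ 50 → Pass

Pass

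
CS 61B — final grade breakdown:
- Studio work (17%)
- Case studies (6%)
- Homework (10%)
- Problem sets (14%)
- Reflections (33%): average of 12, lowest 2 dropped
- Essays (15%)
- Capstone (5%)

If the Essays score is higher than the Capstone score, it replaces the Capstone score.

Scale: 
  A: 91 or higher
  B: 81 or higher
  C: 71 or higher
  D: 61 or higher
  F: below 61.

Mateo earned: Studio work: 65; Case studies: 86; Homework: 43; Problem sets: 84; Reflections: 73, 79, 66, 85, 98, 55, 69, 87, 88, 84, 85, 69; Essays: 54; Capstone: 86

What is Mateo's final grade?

C

Reflections: drop 55, 66 → average of remaining 10 = 817/10 = 81.7
Essays (54) ≤ Capstone (86), so Capstone stays at 86.
Weighted total:
  Studio work 65 × 0.17 = 11.05
  Case studies 86 × 0.06 = 5.16
  Homework 43 × 0.1 = 4.3
  Problem sets 84 × 0.14 = 11.76
  Reflections 81.7 × 0.33 = 26.961
  Essays 54 × 0.15 = 8.1
  Capstone 86 × 0.05 = 4.3
Sum = 71.631
71.631 is ≥ 71 and < 81 → C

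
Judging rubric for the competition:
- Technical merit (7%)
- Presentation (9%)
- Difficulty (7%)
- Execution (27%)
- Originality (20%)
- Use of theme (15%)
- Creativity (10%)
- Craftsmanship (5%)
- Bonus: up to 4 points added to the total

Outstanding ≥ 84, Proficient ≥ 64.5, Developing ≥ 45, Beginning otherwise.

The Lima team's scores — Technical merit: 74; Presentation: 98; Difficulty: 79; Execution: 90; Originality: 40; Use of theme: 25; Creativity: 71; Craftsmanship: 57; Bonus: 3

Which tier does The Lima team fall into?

Proficient

Weighted total:
  Technical merit 74 × 0.07 = 5.18
  Presentation 98 × 0.09 = 8.82
  Difficulty 79 × 0.07 = 5.53
  Execution 90 × 0.27 = 24.3
  Originality 40 × 0.2 = 8
  Use of theme 25 × 0.15 = 3.75
  Creativity 71 × 0.1 = 7.1
  Craftsmanship 57 × 0.05 = 2.85
Sum = 65.53
Bonus: 65.53 + 3 = 68.53
68.53 is ≥ 64.5 and < 84 → Proficient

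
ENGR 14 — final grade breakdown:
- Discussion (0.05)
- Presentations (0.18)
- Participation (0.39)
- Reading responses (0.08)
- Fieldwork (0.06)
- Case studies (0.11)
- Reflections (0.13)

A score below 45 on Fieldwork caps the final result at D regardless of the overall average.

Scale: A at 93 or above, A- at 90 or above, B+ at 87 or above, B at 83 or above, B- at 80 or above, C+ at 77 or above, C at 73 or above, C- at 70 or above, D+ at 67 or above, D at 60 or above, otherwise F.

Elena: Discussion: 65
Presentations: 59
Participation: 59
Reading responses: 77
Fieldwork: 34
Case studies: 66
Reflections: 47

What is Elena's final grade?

Fieldwork score 34 < 45: minimum not met.
Weighted total:
  Discussion 65 × 0.05 = 3.25
  Presentations 59 × 0.18 = 10.62
  Participation 59 × 0.39 = 23.01
  Reading responses 77 × 0.08 = 6.16
  Fieldwork 34 × 0.06 = 2.04
  Case studies 66 × 0.11 = 7.26
  Reflections 47 × 0.13 = 6.11
Sum = 58.45
58.45 would be F; cap at D applies → F.

F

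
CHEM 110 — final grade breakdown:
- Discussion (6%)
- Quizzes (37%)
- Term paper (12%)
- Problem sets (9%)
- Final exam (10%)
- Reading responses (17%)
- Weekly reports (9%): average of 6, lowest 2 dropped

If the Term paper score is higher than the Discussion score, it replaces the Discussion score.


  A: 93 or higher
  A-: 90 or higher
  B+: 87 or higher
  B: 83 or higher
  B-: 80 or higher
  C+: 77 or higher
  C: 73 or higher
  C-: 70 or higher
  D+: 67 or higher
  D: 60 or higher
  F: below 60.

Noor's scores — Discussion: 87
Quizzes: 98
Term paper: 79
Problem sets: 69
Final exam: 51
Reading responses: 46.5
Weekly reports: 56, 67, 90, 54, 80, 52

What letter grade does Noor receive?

Weekly reports: drop 52, 54 → average of remaining 4 = 293/4 = 73.25
Term paper (79) ≤ Discussion (87), so Discussion stays at 87.
Weighted total:
  Discussion 87 × 0.06 = 5.22
  Quizzes 98 × 0.37 = 36.26
  Term paper 79 × 0.12 = 9.48
  Problem sets 69 × 0.09 = 6.21
  Final exam 51 × 0.1 = 5.1
  Reading responses 46.5 × 0.17 = 7.905
  Weekly reports 73.25 × 0.09 = 6.5925
Sum = 76.7675
76.7675 is ≥ 73 and < 77 → C

C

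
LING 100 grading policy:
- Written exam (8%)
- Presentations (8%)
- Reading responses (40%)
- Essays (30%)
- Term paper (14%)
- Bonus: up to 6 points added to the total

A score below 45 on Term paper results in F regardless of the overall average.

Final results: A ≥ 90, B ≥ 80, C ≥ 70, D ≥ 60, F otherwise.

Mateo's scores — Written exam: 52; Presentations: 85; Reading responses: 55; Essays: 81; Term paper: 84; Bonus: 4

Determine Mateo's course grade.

C

Term paper score 84 ≥ 45: minimum met.
Weighted total:
  Written exam 52 × 0.08 = 4.16
  Presentations 85 × 0.08 = 6.8
  Reading responses 55 × 0.4 = 22
  Essays 81 × 0.3 = 24.3
  Term paper 84 × 0.14 = 11.76
Sum = 69.02
Bonus: 69.02 + 4 = 73.02
73.02 is ≥ 70 and < 80 → C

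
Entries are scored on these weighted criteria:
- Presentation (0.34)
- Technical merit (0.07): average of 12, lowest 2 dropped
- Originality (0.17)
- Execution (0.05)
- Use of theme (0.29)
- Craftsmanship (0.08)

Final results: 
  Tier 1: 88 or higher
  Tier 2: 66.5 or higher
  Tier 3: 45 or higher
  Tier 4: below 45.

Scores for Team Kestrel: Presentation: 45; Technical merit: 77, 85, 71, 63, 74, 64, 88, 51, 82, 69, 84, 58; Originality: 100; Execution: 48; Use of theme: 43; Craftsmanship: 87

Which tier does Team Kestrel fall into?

Technical merit: drop 51, 58 → average of remaining 10 = 757/10 = 75.7
Weighted total:
  Presentation 45 × 0.34 = 15.3
  Technical merit 75.7 × 0.07 = 5.299
  Originality 100 × 0.17 = 17
  Execution 48 × 0.05 = 2.4
  Use of theme 43 × 0.29 = 12.47
  Craftsmanship 87 × 0.08 = 6.96
Sum = 59.429
59.429 is ≥ 45 and < 66.5 → Tier 3

Tier 3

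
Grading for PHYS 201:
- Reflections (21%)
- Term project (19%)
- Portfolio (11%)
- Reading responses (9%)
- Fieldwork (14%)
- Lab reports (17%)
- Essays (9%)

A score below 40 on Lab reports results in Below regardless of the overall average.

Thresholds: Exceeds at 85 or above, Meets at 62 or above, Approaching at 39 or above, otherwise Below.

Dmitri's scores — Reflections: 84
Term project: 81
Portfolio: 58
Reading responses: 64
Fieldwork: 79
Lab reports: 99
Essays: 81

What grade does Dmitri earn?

Lab reports score 99 ≥ 40: minimum met.
Weighted total:
  Reflections 84 × 0.21 = 17.64
  Term project 81 × 0.19 = 15.39
  Portfolio 58 × 0.11 = 6.38
  Reading responses 64 × 0.09 = 5.76
  Fieldwork 79 × 0.14 = 11.06
  Lab reports 99 × 0.17 = 16.83
  Essays 81 × 0.09 = 7.29
Sum = 80.35
80.35 is ≥ 62 and < 85 → Meets

Meets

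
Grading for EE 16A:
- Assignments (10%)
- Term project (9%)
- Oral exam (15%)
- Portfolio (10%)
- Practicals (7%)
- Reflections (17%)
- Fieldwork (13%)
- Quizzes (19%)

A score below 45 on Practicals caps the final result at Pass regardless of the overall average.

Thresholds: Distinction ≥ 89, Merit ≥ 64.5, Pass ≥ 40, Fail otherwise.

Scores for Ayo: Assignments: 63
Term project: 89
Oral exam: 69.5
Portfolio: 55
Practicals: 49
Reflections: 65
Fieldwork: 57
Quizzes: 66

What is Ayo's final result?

Merit

Practicals score 49 ≥ 45: minimum met.
Weighted total:
  Assignments 63 × 0.1 = 6.3
  Term project 89 × 0.09 = 8.01
  Oral exam 69.5 × 0.15 = 10.425
  Portfolio 55 × 0.1 = 5.5
  Practicals 49 × 0.07 = 3.43
  Reflections 65 × 0.17 = 11.05
  Fieldwork 57 × 0.13 = 7.41
  Quizzes 66 × 0.19 = 12.54
Sum = 64.665
64.665 is ≥ 64.5 and < 89 → Merit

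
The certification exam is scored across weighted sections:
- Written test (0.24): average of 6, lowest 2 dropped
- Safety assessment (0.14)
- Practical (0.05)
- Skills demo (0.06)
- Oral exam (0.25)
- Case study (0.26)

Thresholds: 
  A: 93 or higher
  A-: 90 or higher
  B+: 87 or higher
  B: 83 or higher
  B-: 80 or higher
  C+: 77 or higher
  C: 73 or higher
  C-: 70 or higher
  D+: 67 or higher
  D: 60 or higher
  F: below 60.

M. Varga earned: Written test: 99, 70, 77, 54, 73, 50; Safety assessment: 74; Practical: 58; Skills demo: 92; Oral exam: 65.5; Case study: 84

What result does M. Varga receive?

C

Written test: drop 50, 54 → average of remaining 4 = 319/4 = 79.75
Weighted total:
  Written test 79.75 × 0.24 = 19.14
  Safety assessment 74 × 0.14 = 10.36
  Practical 58 × 0.05 = 2.9
  Skills demo 92 × 0.06 = 5.52
  Oral exam 65.5 × 0.25 = 16.375
  Case study 84 × 0.26 = 21.84
Sum = 76.135
76.135 is ≥ 73 and < 77 → C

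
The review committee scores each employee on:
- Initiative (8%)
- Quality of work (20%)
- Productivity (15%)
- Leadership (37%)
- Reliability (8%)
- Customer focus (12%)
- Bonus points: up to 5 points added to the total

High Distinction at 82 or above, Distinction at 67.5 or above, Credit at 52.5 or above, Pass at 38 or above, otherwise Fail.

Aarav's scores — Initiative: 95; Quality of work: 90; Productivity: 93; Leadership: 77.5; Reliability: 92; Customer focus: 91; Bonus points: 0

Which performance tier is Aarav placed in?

High Distinction

Weighted total:
  Initiative 95 × 0.08 = 7.6
  Quality of work 90 × 0.2 = 18
  Productivity 93 × 0.15 = 13.95
  Leadership 77.5 × 0.37 = 28.675
  Reliability 92 × 0.08 = 7.36
  Customer focus 91 × 0.12 = 10.92
Sum = 86.505
Bonus points: 86.505 + 0 = 86.505
86.505 ≥ 82 → High Distinction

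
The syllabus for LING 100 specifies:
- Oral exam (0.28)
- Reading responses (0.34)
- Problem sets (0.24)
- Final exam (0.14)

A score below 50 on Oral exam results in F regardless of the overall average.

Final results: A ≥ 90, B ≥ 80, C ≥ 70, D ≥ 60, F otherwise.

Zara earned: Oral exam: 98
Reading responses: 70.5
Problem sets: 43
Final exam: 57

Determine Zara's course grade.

D

Oral exam score 98 ≥ 50: minimum met.
Weighted total:
  Oral exam 98 × 0.28 = 27.44
  Reading responses 70.5 × 0.34 = 23.97
  Problem sets 43 × 0.24 = 10.32
  Final exam 57 × 0.14 = 7.98
Sum = 69.71
69.71 is ≥ 60 and < 70 → D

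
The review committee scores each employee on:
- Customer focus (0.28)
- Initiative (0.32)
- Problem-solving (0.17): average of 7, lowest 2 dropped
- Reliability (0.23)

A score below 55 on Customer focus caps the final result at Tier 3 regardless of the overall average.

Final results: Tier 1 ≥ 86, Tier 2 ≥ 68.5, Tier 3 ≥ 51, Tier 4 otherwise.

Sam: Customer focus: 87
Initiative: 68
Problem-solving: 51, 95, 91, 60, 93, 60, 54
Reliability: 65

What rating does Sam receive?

Problem-solving: drop 51, 54 → average of remaining 5 = 399/5 = 79.8
Customer focus score 87 ≥ 55: minimum met.
Weighted total:
  Customer focus 87 × 0.28 = 24.36
  Initiative 68 × 0.32 = 21.76
  Problem-solving 79.8 × 0.17 = 13.566
  Reliability 65 × 0.23 = 14.95
Sum = 74.636
74.636 is ≥ 68.5 and < 86 → Tier 2

Tier 2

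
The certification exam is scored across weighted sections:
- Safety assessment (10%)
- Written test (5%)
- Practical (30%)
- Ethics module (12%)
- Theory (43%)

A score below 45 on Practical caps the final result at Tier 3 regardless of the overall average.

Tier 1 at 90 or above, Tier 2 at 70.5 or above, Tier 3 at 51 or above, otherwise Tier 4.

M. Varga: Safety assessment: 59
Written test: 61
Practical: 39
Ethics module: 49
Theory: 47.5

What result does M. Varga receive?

Tier 4

Practical score 39 < 45: minimum not met.
Weighted total:
  Safety assessment 59 × 0.1 = 5.9
  Written test 61 × 0.05 = 3.05
  Practical 39 × 0.3 = 11.7
  Ethics module 49 × 0.12 = 5.88
  Theory 47.5 × 0.43 = 20.425
Sum = 46.955
46.955 would be Tier 4; cap at Tier 3 applies → Tier 4.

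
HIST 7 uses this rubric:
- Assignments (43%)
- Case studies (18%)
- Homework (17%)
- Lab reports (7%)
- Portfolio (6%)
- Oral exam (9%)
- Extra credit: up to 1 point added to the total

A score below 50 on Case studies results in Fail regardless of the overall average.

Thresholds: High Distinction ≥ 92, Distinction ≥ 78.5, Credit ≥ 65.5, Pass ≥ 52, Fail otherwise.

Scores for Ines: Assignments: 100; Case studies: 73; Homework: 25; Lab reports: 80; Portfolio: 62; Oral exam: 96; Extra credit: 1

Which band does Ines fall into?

Case studies score 73 ≥ 50: minimum met.
Weighted total:
  Assignments 100 × 0.43 = 43
  Case studies 73 × 0.18 = 13.14
  Homework 25 × 0.17 = 4.25
  Lab reports 80 × 0.07 = 5.6
  Portfolio 62 × 0.06 = 3.72
  Oral exam 96 × 0.09 = 8.64
Sum = 78.35
Extra credit: 78.35 + 1 = 79.35
79.35 is ≥ 78.5 and < 92 → Distinction

Distinction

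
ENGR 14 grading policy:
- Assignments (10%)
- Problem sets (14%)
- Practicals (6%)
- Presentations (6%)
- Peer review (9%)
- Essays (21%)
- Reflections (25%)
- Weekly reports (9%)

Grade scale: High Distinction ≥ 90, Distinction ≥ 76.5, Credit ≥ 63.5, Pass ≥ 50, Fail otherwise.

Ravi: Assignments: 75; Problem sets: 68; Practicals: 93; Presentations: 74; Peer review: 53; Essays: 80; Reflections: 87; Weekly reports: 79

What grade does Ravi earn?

Weighted total:
  Assignments 75 × 0.1 = 7.5
  Problem sets 68 × 0.14 = 9.52
  Practicals 93 × 0.06 = 5.58
  Presentations 74 × 0.06 = 4.44
  Peer review 53 × 0.09 = 4.77
  Essays 80 × 0.21 = 16.8
  Reflections 87 × 0.25 = 21.75
  Weekly reports 79 × 0.09 = 7.11
Sum = 77.47
77.47 is ≥ 76.5 and < 90 → Distinction

Distinction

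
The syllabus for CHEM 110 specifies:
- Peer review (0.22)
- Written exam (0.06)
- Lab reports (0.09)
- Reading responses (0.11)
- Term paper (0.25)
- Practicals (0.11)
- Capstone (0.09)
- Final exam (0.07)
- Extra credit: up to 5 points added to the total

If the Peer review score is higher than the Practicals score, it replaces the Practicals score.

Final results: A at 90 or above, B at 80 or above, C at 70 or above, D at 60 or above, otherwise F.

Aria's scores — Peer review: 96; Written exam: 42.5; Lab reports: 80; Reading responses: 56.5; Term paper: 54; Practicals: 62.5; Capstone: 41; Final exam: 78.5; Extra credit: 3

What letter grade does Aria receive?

Peer review (96) > Practicals (62.5), so Practicals counts as 96.
Weighted total:
  Peer review 96 × 0.22 = 21.12
  Written exam 42.5 × 0.06 = 2.55
  Lab reports 80 × 0.09 = 7.2
  Reading responses 56.5 × 0.11 = 6.215
  Term paper 54 × 0.25 = 13.5
  Practicals 96 × 0.11 = 10.56
  Capstone 41 × 0.09 = 3.69
  Final exam 78.5 × 0.07 = 5.495
Sum = 70.33
Extra credit: 70.33 + 3 = 73.33
73.33 is ≥ 70 and < 80 → C

C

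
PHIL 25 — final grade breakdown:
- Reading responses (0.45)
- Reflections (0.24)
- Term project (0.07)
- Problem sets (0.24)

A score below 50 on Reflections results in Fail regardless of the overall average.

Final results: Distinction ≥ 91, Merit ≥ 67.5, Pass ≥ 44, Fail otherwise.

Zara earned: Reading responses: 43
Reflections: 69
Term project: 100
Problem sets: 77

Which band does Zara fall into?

Pass

Reflections score 69 ≥ 50: minimum met.
Weighted total:
  Reading responses 43 × 0.45 = 19.35
  Reflections 69 × 0.24 = 16.56
  Term project 100 × 0.07 = 7
  Problem sets 77 × 0.24 = 18.48
Sum = 61.39
61.39 is ≥ 44 and < 67.5 → Pass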